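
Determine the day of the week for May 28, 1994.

Saturday

January 1, 1994 is a Saturday.
Jan 1, 1994 → Feb 1, 1994: 31 days (January has 31).
Feb 1, 1994 → Mar 1, 1994: 28 days (February has 28).
Mar 1, 1994 → Apr 1, 1994: 31 days (March has 31).
Apr 1, 1994 → May 1, 1994: 30 days (April has 30).
May 1, 1994 → May 28, 1994: 27 days.
Total: 147 days.
147 mod 7 = 0, so Saturday + 0 = Saturday.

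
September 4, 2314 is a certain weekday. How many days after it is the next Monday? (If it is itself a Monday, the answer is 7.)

3

Sep 4, 2314 is a Friday.
From Friday to the next Monday is 3 days.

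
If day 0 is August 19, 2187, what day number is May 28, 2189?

Aug 19, 2187 → Aug 19, 2188: 366 days (Feb 29, 2188 is in that span).
Aug 19, 2188 → Sep 19, 2188: 31 days (August has 31).
Sep 19, 2188 → Oct 19, 2188: 30 days (September has 30).
Oct 19, 2188 → Nov 19, 2188: 31 days (October has 31).
Nov 19, 2188 → Dec 19, 2188: 30 days (November has 30).
Dec 19, 2188 → Jan 19, 2189: 31 days (December has 31).
Jan 19, 2189 → Feb 19, 2189: 31 days (January has 31).
Feb 19, 2189 → Mar 19, 2189: 28 days (February has 28).
Mar 19, 2189 → Apr 19, 2189: 31 days (March has 31).
Apr 19, 2189 → May 19, 2189: 30 days (April has 30).
May 19, 2189 → May 28, 2189: 9 days.
Total: 648 days.

648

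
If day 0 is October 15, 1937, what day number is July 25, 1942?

1744

Oct 15, 1937 → Oct 15, 1938: 365 days.
Oct 15, 1938 → Oct 15, 1939: 365 days.
Oct 15, 1939 → Oct 15, 1940: 366 days (Feb 29, 1940 is in that span).
Oct 15, 1940 → Oct 15, 1941: 365 days.
Oct 15, 1941 → Nov 15, 1941: 31 days (October has 31).
Nov 15, 1941 → Dec 15, 1941: 30 days (November has 30).
Dec 15, 1941 → Jan 15, 1942: 31 days (December has 31).
Jan 15, 1942 → Feb 15, 1942: 31 days (January has 31).
Feb 15, 1942 → Mar 15, 1942: 28 days (February has 28).
Mar 15, 1942 → Apr 15, 1942: 31 days (March has 31).
Apr 15, 1942 → May 15, 1942: 30 days (April has 30).
May 15, 1942 → Jun 15, 1942: 31 days (May has 31).
Jun 15, 1942 → Jul 15, 1942: 30 days (June has 30).
Jul 15, 1942 → Jul 25, 1942: 10 days.
Total: 1744 days.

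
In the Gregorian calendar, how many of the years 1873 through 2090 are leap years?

Multiples of 4 in [1873,2090]: 54.
Of those, multiples of 100: 2 (not leap unless ÷400).
Multiples of 400: 1.
Leap years = 54 − 2 + 1 = 53.

53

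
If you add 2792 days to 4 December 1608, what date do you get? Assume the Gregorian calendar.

July 27, 1616

+365 (one year) → Dec 4, 1609 (2427 left).
+365 (one year) → Dec 4, 1610 (2062 left).
+365 (one year) → Dec 4, 1611 (1697 left).
+366 (one year; includes Feb 29, 1612) → Dec 4, 1612 (1331 left).
+365 (one year) → Dec 4, 1613 (966 left).
+365 (one year) → Dec 4, 1614 (601 left).
+365 (one year) → Dec 4, 1615 (236 left).
Dec has 31 days: +28 → Jan 1, 1616 (208 left).
Jan has 31 days: +31 → Feb 1, 1616 (177 left).
Feb has 29 days: +29 → Mar 1, 1616 (148 left).
Mar has 31 days: +31 → Apr 1, 1616 (117 left).
Apr has 30 days: +30 → May 1, 1616 (87 left).
May has 31 days: +31 → Jun 1, 1616 (56 left).
Jun has 30 days: +30 → Jul 1, 1616 (26 left).
+26 → Jul 27, 1616.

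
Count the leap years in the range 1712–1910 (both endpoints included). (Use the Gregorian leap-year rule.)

48

Multiples of 4 in [1712,1910]: 50.
Of those, multiples of 100: 2 (not leap unless ÷400).
Multiples of 400: 0.
Leap years = 50 − 2 + 0 = 48.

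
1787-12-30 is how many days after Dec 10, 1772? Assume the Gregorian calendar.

Dec 10, 1772 → Dec 10, 1773: 365 days.
Dec 10, 1773 → Dec 10, 1774: 365 days.
Dec 10, 1774 → Dec 10, 1775: 365 days.
Dec 10, 1775 → Dec 10, 1776: 366 days (Feb 29, 1776 is in that span).
Dec 10, 1776 → Dec 10, 1777: 365 days.
Dec 10, 1777 → Dec 10, 1778: 365 days.
Dec 10, 1778 → Dec 10, 1779: 365 days.
Dec 10, 1779 → Dec 10, 1780: 366 days (Feb 29, 1780 is in that span).
Dec 10, 1780 → Dec 10, 1781: 365 days.
Dec 10, 1781 → Dec 10, 1782: 365 days.
Dec 10, 1782 → Dec 10, 1783: 365 days.
Dec 10, 1783 → Dec 10, 1784: 366 days (Feb 29, 1784 is in that span).
Dec 10, 1784 → Dec 10, 1785: 365 days.
Dec 10, 1785 → Dec 10, 1786: 365 days.
Dec 10, 1786 → Jan 10, 1787: 31 days (December has 31).
Jan 10, 1787 → Feb 10, 1787: 31 days (January has 31).
Feb 10, 1787 → Mar 10, 1787: 28 days (February has 28).
Mar 10, 1787 → Apr 10, 1787: 31 days (March has 31).
Apr 10, 1787 → May 10, 1787: 30 days (April has 30).
May 10, 1787 → Jun 10, 1787: 31 days (May has 31).
Jun 10, 1787 → Jul 10, 1787: 30 days (June has 30).
Jul 10, 1787 → Aug 10, 1787: 31 days (July has 31).
Aug 10, 1787 → Sep 10, 1787: 31 days (August has 31).
Sep 10, 1787 → Oct 10, 1787: 30 days (September has 30).
Oct 10, 1787 → Nov 10, 1787: 31 days (October has 31).
Nov 10, 1787 → Dec 10, 1787: 30 days (November has 30).
Dec 10, 1787 → Dec 30, 1787: 20 days.
Total: 5498 days.

5498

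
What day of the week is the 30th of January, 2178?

January 1, 2178 is a Thursday.
Jan 1, 2178 → Jan 30, 2178: 29 days.
Total: 29 days.
29 mod 7 = 1, so Thursday + 1 = Friday.

Friday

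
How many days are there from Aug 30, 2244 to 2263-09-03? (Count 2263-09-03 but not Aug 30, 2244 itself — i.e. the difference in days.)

6943

Aug 30, 2244 → Aug 30, 2245: 365 days.
Aug 30, 2245 → Aug 30, 2246: 365 days.
Aug 30, 2246 → Aug 30, 2247: 365 days.
Aug 30, 2247 → Aug 30, 2248: 366 days (Feb 29, 2248 is in that span).
Aug 30, 2248 → Aug 30, 2249: 365 days.
Aug 30, 2249 → Aug 30, 2250: 365 days.
Aug 30, 2250 → Aug 30, 2251: 365 days.
Aug 30, 2251 → Aug 30, 2252: 366 days (Feb 29, 2252 is in that span).
Aug 30, 2252 → Aug 30, 2253: 365 days.
Aug 30, 2253 → Aug 30, 2254: 365 days.
Aug 30, 2254 → Aug 30, 2255: 365 days.
Aug 30, 2255 → Aug 30, 2256: 366 days (Feb 29, 2256 is in that span).
Aug 30, 2256 → Aug 30, 2257: 365 days.
Aug 30, 2257 → Aug 30, 2258: 365 days.
Aug 30, 2258 → Aug 30, 2259: 365 days.
Aug 30, 2259 → Aug 30, 2260: 366 days (Feb 29, 2260 is in that span).
Aug 30, 2260 → Aug 30, 2261: 365 days.
Aug 30, 2261 → Aug 30, 2262: 365 days.
Aug 30, 2262 → Sep 30, 2262: 31 days (August has 31).
Sep 30, 2262 → Oct 30, 2262: 30 days (September has 30).
Oct 30, 2262 → Nov 30, 2262: 31 days (October has 31).
Nov 30, 2262 → Dec 30, 2262: 30 days (November has 30).
Dec 30, 2262 → Jan 30, 2263: 31 days (December has 31).
Jan 30, 2263 → Feb 28, 2263: 29 days (January has 31).
Feb 28, 2263 → Mar 28, 2263: 28 days (February has 28).
Mar 28, 2263 → Apr 28, 2263: 31 days (March has 31).
Apr 28, 2263 → May 28, 2263: 30 days (April has 30).
May 28, 2263 → Jun 28, 2263: 31 days (May has 31).
Jun 28, 2263 → Jul 28, 2263: 30 days (June has 30).
Jul 28, 2263 → Aug 28, 2263: 31 days (July has 31).
Aug 28, 2263 → Sep 3, 2263: 6 days.
Total: 6943 days.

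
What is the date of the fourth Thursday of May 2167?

May 28, 2167

May 1, 2167 is a Friday.
The first Thursday is therefore May 7 (6 days later).
The fourth Thursday is 7 + 3×7 = May 28.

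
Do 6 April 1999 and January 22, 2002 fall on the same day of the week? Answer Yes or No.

From Apr 6, 1999 to Jan 22, 2002 is 1022 days.
1022 mod 7 = 0, so they are the same weekday.
(Apr 6, 1999 is a Tuesday; Jan 22, 2002 is a Tuesday.)

Yes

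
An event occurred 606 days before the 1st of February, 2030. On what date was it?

June 5, 2028

−365 (one year) → Feb 1, 2029 (241 left).
−1 → Jan 31, 2029 (end of Jan, 31 days; 240 left).
−31 → Dec 31, 2028 (end of Dec, 31 days; 209 left).
−31 → Nov 30, 2028 (end of Nov, 30 days; 178 left).
−30 → Oct 31, 2028 (end of Oct, 31 days; 148 left).
−31 → Sep 30, 2028 (end of Sep, 30 days; 117 left).
−30 → Aug 31, 2028 (end of Aug, 31 days; 87 left).
−31 → Jul 31, 2028 (end of Jul, 31 days; 56 left).
−31 → Jun 30, 2028 (end of Jun, 30 days; 25 left).
−25 → Jun 5, 2028.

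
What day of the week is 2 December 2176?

Monday

Doomsday rule: the anchor day for the 2100s is Sunday. For year 76: 76÷12 = 6 r 4, and 4÷4 = 1, so 6+4+1 = 11.
Sunday + 11 ≡ Thursday — that's 2176's doomsday.
In December the doomsday date is Dec 12.
Dec 2 is 10 days before Dec 12; 10 mod 7 = 3, so Thursday − 3 = Monday.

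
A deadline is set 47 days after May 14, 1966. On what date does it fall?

June 30, 1966

May has 31 days: +18 → Jun 1, 1966 (29 left).
+29 → Jun 30, 1966.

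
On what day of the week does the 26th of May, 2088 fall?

January 1, 2088 is a Thursday.
Jan 1, 2088 → Feb 1, 2088: 31 days (January has 31).
Feb 1, 2088 → Mar 1, 2088: 29 days (February has 29).
Mar 1, 2088 → Apr 1, 2088: 31 days (March has 31).
Apr 1, 2088 → May 1, 2088: 30 days (April has 30).
May 1, 2088 → May 26, 2088: 25 days.
Total: 146 days.
146 mod 7 = 6, so Thursday + 6 = Wednesday.

Wednesday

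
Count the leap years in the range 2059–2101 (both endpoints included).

Multiples of 4 in [2059,2101]: 11.
Of those, multiples of 100: 1 (not leap unless ÷400).
Multiples of 400: 0.
Leap years = 11 − 1 + 0 = 10.

10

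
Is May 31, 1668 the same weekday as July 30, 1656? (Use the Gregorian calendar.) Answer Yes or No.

From Jul 30, 1656 to May 31, 1668 is 4323 days.
4323 mod 7 = 4, so they are different weekdays.
(Jul 30, 1656 is a Sunday; May 31, 1668 is a Thursday.)

No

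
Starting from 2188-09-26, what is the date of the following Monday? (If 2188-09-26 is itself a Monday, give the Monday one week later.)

September 29, 2188

Sep 26, 2188 is a Friday.
From Friday to the next Monday is 3 days.
Sep 26, 2188 + 3 = Sep 29, 2188.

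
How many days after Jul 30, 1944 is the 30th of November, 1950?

Jul 30, 1944 → Jul 30, 1945: 365 days.
Jul 30, 1945 → Jul 30, 1946: 365 days.
Jul 30, 1946 → Jul 30, 1947: 365 days.
Jul 30, 1947 → Jul 30, 1948: 366 days (Feb 29, 1948 is in that span).
Jul 30, 1948 → Jul 30, 1949: 365 days.
Jul 30, 1949 → Jul 30, 1950: 365 days.
Jul 30, 1950 → Aug 30, 1950: 31 days (July has 31).
Aug 30, 1950 → Sep 30, 1950: 31 days (August has 31).
Sep 30, 1950 → Oct 30, 1950: 30 days (September has 30).
Oct 30, 1950 → Nov 30, 1950: 31 days.
Total: 2314 days.

2314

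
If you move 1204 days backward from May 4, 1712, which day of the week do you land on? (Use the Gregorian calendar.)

First find the weekday of May 4, 1712. Doomsday rule: the anchor day for the 1700s is Sunday. For year 12: 12÷12 = 1 r 0, and 0÷4 = 0, so 1+0+0 = 1.
Sunday + 1 ≡ Monday — that's 1712's doomsday.
In May the doomsday date is May 9.
May 4 is 5 days before May 9; 5 mod 7 = 5, so Monday − 5 = Wednesday.
1204 mod 7 = 0, so 1204 days before a Wednesday is Wednesday − 0 = Wednesday.

Wednesday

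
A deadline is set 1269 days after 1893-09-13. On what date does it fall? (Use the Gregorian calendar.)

+365 (one year) → Sep 13, 1894 (904 left).
+365 (one year) → Sep 13, 1895 (539 left).
+366 (one year; includes Feb 29, 1896) → Sep 13, 1896 (173 left).
Sep has 30 days: +18 → Oct 1, 1896 (155 left).
Oct has 31 days: +31 → Nov 1, 1896 (124 left).
Nov has 30 days: +30 → Dec 1, 1896 (94 left).
Dec has 31 days: +31 → Jan 1, 1897 (63 left).
Jan has 31 days: +31 → Feb 1, 1897 (32 left).
Feb has 28 days: +28 → Mar 1, 1897 (4 left).
+4 → Mar 5, 1897.

March 5, 1897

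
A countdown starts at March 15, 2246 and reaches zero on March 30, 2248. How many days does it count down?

746

Mar 15, 2246 → Mar 15, 2247: 365 days.
Mar 15, 2247 → Apr 15, 2247: 31 days (March has 31).
Apr 15, 2247 → May 15, 2247: 30 days (April has 30).
May 15, 2247 → Jun 15, 2247: 31 days (May has 31).
Jun 15, 2247 → Jul 15, 2247: 30 days (June has 30).
Jul 15, 2247 → Aug 15, 2247: 31 days (July has 31).
Aug 15, 2247 → Sep 15, 2247: 31 days (August has 31).
Sep 15, 2247 → Oct 15, 2247: 30 days (September has 30).
Oct 15, 2247 → Nov 15, 2247: 31 days (October has 31).
Nov 15, 2247 → Dec 15, 2247: 30 days (November has 30).
Dec 15, 2247 → Jan 15, 2248: 31 days (December has 31).
Jan 15, 2248 → Feb 15, 2248: 31 days (January has 31).
Feb 15, 2248 → Mar 15, 2248: 29 days (February has 29).
Mar 15, 2248 → Mar 30, 2248: 15 days.
Total: 746 days.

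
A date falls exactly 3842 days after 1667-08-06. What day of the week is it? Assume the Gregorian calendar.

Aug 6, 1667 is a Saturday.
3842 mod 7 = 6, so 3842 days after a Saturday is Saturday + 6 = Friday.

Friday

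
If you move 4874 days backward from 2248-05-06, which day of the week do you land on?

May 6, 2248 is a Saturday.
4874 mod 7 = 2, so 4874 days before a Saturday is Saturday − 2 = Thursday.

Thursday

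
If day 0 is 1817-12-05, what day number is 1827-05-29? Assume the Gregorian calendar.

3462

Dec 5, 1817 → Dec 5, 1818: 365 days.
Dec 5, 1818 → Dec 5, 1819: 365 days.
Dec 5, 1819 → Dec 5, 1820: 366 days (Feb 29, 1820 is in that span).
Dec 5, 1820 → Dec 5, 1821: 365 days.
Dec 5, 1821 → Dec 5, 1822: 365 days.
Dec 5, 1822 → Dec 5, 1823: 365 days.
Dec 5, 1823 → Dec 5, 1824: 366 days (Feb 29, 1824 is in that span).
Dec 5, 1824 → Dec 5, 1825: 365 days.
Dec 5, 1825 → Dec 5, 1826: 365 days.
Dec 5, 1826 → Jan 5, 1827: 31 days (December has 31).
Jan 5, 1827 → Feb 5, 1827: 31 days (January has 31).
Feb 5, 1827 → Mar 5, 1827: 28 days (February has 28).
Mar 5, 1827 → Apr 5, 1827: 31 days (March has 31).
Apr 5, 1827 → May 5, 1827: 30 days (April has 30).
May 5, 1827 → May 29, 1827: 24 days.
Total: 3462 days.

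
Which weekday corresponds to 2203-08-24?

Doomsday rule: the anchor day for the 2200s is Friday. For year 03: 3÷12 = 0 r 3, and 3÷4 = 0, so 0+3+0 = 3.
Friday + 3 ≡ Monday — that's 2203's doomsday.
In August the doomsday date is Aug 8.
Aug 24 is 16 days after Aug 8; 16 mod 7 = 2, so Monday + 2 = Wednesday.

Wednesday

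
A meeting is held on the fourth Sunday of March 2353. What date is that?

March 22, 2353

March 1, 2353 is a Sunday.
The first Sunday is therefore March 1 (same day).
The fourth Sunday is 1 + 3×7 = March 22.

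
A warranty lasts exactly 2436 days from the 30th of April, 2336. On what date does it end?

December 31, 2342

+365 (one year) → Apr 30, 2337 (2071 left).
+365 (one year) → Apr 30, 2338 (1706 left).
+365 (one year) → Apr 30, 2339 (1341 left).
+366 (one year; includes Feb 29, 2340) → Apr 30, 2340 (975 left).
+365 (one year) → Apr 30, 2341 (610 left).
+365 (one year) → Apr 30, 2342 (245 left).
Apr has 30 days: +1 → May 1, 2342 (244 left).
May has 31 days: +31 → Jun 1, 2342 (213 left).
Jun has 30 days: +30 → Jul 1, 2342 (183 left).
Jul has 31 days: +31 → Aug 1, 2342 (152 left).
Aug has 31 days: +31 → Sep 1, 2342 (121 left).
Sep has 30 days: +30 → Oct 1, 2342 (91 left).
Oct has 31 days: +31 → Nov 1, 2342 (60 left).
Nov has 30 days: +30 → Dec 1, 2342 (30 left).
+30 → Dec 31, 2342.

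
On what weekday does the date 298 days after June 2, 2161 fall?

Saturday

First find the weekday of Jun 2, 2161. Doomsday rule: the anchor day for the 2100s is Sunday. For year 61: 61÷12 = 5 r 1, and 1÷4 = 0, so 5+1+0 = 6.
Sunday + 6 ≡ Saturday — that's 2161's doomsday.
In June the doomsday date is Jun 6.
Jun 2 is 4 days before Jun 6; 4 mod 7 = 4, so Saturday − 4 = Tuesday.
298 mod 7 = 4, so 298 days after a Tuesday is Tuesday + 4 = Saturday.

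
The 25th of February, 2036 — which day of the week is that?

Monday

January 1, 2036 is a Tuesday.
Jan 1, 2036 → Feb 1, 2036: 31 days (January has 31).
Feb 1, 2036 → Feb 25, 2036: 24 days.
Total: 55 days.
55 mod 7 = 6, so Tuesday + 6 = Monday.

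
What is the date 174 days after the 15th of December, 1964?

June 7, 1965

Dec has 31 days: +17 → Jan 1, 1965 (157 left).
Jan has 31 days: +31 → Feb 1, 1965 (126 left).
Feb has 28 days: +28 → Mar 1, 1965 (98 left).
Mar has 31 days: +31 → Apr 1, 1965 (67 left).
Apr has 30 days: +30 → May 1, 1965 (37 left).
May has 31 days: +31 → Jun 1, 1965 (6 left).
+6 → Jun 7, 1965.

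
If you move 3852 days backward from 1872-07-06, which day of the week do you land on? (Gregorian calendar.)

First find the weekday of Jul 6, 1872. Doomsday rule: the anchor day for the 1800s is Friday. For year 72: 72÷12 = 6 r 0, and 0÷4 = 0, so 6+0+0 = 6.
Friday + 6 ≡ Thursday — that's 1872's doomsday.
In July the doomsday date is Jul 11.
Jul 6 is 5 days before Jul 11; 5 mod 7 = 5, so Thursday − 5 = Saturday.
3852 mod 7 = 2, so 3852 days before a Saturday is Saturday − 2 = Thursday.

Thursday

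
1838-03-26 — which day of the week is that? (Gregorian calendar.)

Monday

Doomsday rule: the anchor day for the 1800s is Friday. For year 38: 38÷12 = 3 r 2, and 2÷4 = 0, so 3+2+0 = 5.
Friday + 5 ≡ Wednesday — that's 1838's doomsday.
In March the doomsday date is Mar 14.
Mar 26 is 12 days after Mar 14; 12 mod 7 = 5, so Wednesday + 5 = Monday.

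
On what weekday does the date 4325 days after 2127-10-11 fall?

Oct 11, 2127 is a Saturday.
4325 mod 7 = 6, so 4325 days after a Saturday is Saturday + 6 = Friday.

Friday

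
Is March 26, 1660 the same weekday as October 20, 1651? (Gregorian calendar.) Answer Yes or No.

Yes

From Oct 20, 1651 to Mar 26, 1660 is 3080 days.
3080 mod 7 = 0, so they are the same weekday.
(Oct 20, 1651 is a Friday; Mar 26, 1660 is a Friday.)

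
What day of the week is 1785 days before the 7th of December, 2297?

Dec 7, 2297 is a Tuesday.
1785 mod 7 = 0, so 1785 days before a Tuesday is Tuesday − 0 = Tuesday.

Tuesday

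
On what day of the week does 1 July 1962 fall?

Doomsday rule: the anchor day for the 1900s is Wednesday. For year 62: 62÷12 = 5 r 2, and 2÷4 = 0, so 5+2+0 = 7.
Wednesday + 7 ≡ Wednesday — that's 1962's doomsday.
In July the doomsday date is Jul 11.
Jul 1 is 10 days before Jul 11; 10 mod 7 = 3, so Wednesday − 3 = Sunday.

Sunday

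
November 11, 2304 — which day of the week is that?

Friday

Doomsday rule: the anchor day for the 2300s is Wednesday. For year 04: 4÷12 = 0 r 4, and 4÷4 = 1, so 0+4+1 = 5.
Wednesday + 5 ≡ Monday — that's 2304's doomsday.
In November the doomsday date is Nov 7.
Nov 11 is 4 days after Nov 7; 4 mod 7 = 4, so Monday + 4 = Friday.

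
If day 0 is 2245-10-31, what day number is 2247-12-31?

791

Oct 31, 2245 → Oct 31, 2246: 365 days.
Oct 31, 2246 → Oct 31, 2247: 365 days.
Oct 31, 2247 → Nov 30, 2247: 30 days (October has 31).
Nov 30, 2247 → Dec 30, 2247: 30 days (November has 30).
Dec 30, 2247 → Dec 31, 2247: 1 days.
Total: 791 days.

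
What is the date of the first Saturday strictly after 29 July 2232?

August 4, 2232

Jul 29, 2232 is a Sunday.
From Sunday to the next Saturday is 6 days.
Jul 29, 2232 + 6 = Aug 4, 2232.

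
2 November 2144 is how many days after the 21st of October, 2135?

Oct 21, 2135 → Oct 21, 2136: 366 days (Feb 29, 2136 is in that span).
Oct 21, 2136 → Oct 21, 2137: 365 days.
Oct 21, 2137 → Oct 21, 2138: 365 days.
Oct 21, 2138 → Oct 21, 2139: 365 days.
Oct 21, 2139 → Oct 21, 2140: 366 days (Feb 29, 2140 is in that span).
Oct 21, 2140 → Oct 21, 2141: 365 days.
Oct 21, 2141 → Oct 21, 2142: 365 days.
Oct 21, 2142 → Oct 21, 2143: 365 days.
Oct 21, 2143 → Nov 21, 2143: 31 days (October has 31).
Nov 21, 2143 → Dec 21, 2143: 30 days (November has 30).
Dec 21, 2143 → Jan 21, 2144: 31 days (December has 31).
Jan 21, 2144 → Feb 21, 2144: 31 days (January has 31).
Feb 21, 2144 → Mar 21, 2144: 29 days (February has 29).
Mar 21, 2144 → Apr 21, 2144: 31 days (March has 31).
Apr 21, 2144 → May 21, 2144: 30 days (April has 30).
May 21, 2144 → Jun 21, 2144: 31 days (May has 31).
Jun 21, 2144 → Jul 21, 2144: 30 days (June has 30).
Jul 21, 2144 → Aug 21, 2144: 31 days (July has 31).
Aug 21, 2144 → Sep 21, 2144: 31 days (August has 31).
Sep 21, 2144 → Oct 21, 2144: 30 days (September has 30).
Oct 21, 2144 → Nov 2, 2144: 12 days.
Total: 3300 days.

3300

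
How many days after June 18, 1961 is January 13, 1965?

1305

Jun 18, 1961 → Jun 18, 1962: 365 days.
Jun 18, 1962 → Jun 18, 1963: 365 days.
Jun 18, 1963 → Jun 18, 1964: 366 days (Feb 29, 1964 is in that span).
Jun 18, 1964 → Jul 18, 1964: 30 days (June has 30).
Jul 18, 1964 → Aug 18, 1964: 31 days (July has 31).
Aug 18, 1964 → Sep 18, 1964: 31 days (August has 31).
Sep 18, 1964 → Oct 18, 1964: 30 days (September has 30).
Oct 18, 1964 → Nov 18, 1964: 31 days (October has 31).
Nov 18, 1964 → Dec 18, 1964: 30 days (November has 30).
Dec 18, 1964 → Jan 13, 1965: 26 days.
Total: 1305 days.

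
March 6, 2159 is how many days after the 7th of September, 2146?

4563

Sep 7, 2146 → Sep 7, 2147: 365 days.
Sep 7, 2147 → Sep 7, 2148: 366 days (Feb 29, 2148 is in that span).
Sep 7, 2148 → Sep 7, 2149: 365 days.
Sep 7, 2149 → Sep 7, 2150: 365 days.
Sep 7, 2150 → Sep 7, 2151: 365 days.
Sep 7, 2151 → Sep 7, 2152: 366 days (Feb 29, 2152 is in that span).
Sep 7, 2152 → Sep 7, 2153: 365 days.
Sep 7, 2153 → Sep 7, 2154: 365 days.
Sep 7, 2154 → Sep 7, 2155: 365 days.
Sep 7, 2155 → Sep 7, 2156: 366 days (Feb 29, 2156 is in that span).
Sep 7, 2156 → Sep 7, 2157: 365 days.
Sep 7, 2157 → Sep 7, 2158: 365 days.
Sep 7, 2158 → Oct 7, 2158: 30 days (September has 30).
Oct 7, 2158 → Nov 7, 2158: 31 days (October has 31).
Nov 7, 2158 → Dec 7, 2158: 30 days (November has 30).
Dec 7, 2158 → Jan 7, 2159: 31 days (December has 31).
Jan 7, 2159 → Feb 7, 2159: 31 days (January has 31).
Feb 7, 2159 → Mar 6, 2159: 27 days.
Total: 4563 days.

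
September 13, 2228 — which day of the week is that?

Doomsday rule: the anchor day for the 2200s is Friday. For year 28: 28÷12 = 2 r 4, and 4÷4 = 1, so 2+4+1 = 7.
Friday + 7 ≡ Friday — that's 2228's doomsday.
In September the doomsday date is Sep 5.
Sep 13 is 8 days after Sep 5; 8 mod 7 = 1, so Friday + 1 = Saturday.

Saturday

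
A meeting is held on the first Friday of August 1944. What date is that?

August 1, 1944 is a Tuesday.
The first Friday is therefore August 4 (3 days later).

August 4, 1944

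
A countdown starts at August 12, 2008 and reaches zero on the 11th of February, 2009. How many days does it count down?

183

Aug 12, 2008 → Sep 12, 2008: 31 days (August has 31).
Sep 12, 2008 → Oct 12, 2008: 30 days (September has 30).
Oct 12, 2008 → Nov 12, 2008: 31 days (October has 31).
Nov 12, 2008 → Dec 12, 2008: 30 days (November has 30).
Dec 12, 2008 → Jan 12, 2009: 31 days (December has 31).
Jan 12, 2009 → Feb 11, 2009: 30 days.
Total: 183 days.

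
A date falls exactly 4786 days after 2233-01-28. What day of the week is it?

Saturday

Jan 28, 2233 is a Monday.
4786 mod 7 = 5, so 4786 days after a Monday is Monday + 5 = Saturday.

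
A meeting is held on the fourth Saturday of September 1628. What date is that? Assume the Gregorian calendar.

September 1, 1628 is a Friday.
The first Saturday is therefore September 2 (1 days later).
The fourth Saturday is 2 + 3×7 = September 23.

September 23, 1628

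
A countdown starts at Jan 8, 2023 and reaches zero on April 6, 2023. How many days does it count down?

88

Jan 8, 2023 → Feb 8, 2023: 31 days (January has 31).
Feb 8, 2023 → Mar 8, 2023: 28 days (February has 28).
Mar 8, 2023 → Apr 6, 2023: 29 days.
Total: 88 days.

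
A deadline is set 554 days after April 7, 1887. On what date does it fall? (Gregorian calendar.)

+366 (one year; includes Feb 29, 1888) → Apr 7, 1888 (188 left).
Apr has 30 days: +24 → May 1, 1888 (164 left).
May has 31 days: +31 → Jun 1, 1888 (133 left).
Jun has 30 days: +30 → Jul 1, 1888 (103 left).
Jul has 31 days: +31 → Aug 1, 1888 (72 left).
Aug has 31 days: +31 → Sep 1, 1888 (41 left).
Sep has 30 days: +30 → Oct 1, 1888 (11 left).
+11 → Oct 12, 1888.

October 12, 1888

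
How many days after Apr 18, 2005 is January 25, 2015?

3569

Apr 18, 2005 → Apr 18, 2006: 365 days.
Apr 18, 2006 → Apr 18, 2007: 365 days.
Apr 18, 2007 → Apr 18, 2008: 366 days (Feb 29, 2008 is in that span).
Apr 18, 2008 → Apr 18, 2009: 365 days.
Apr 18, 2009 → Apr 18, 2010: 365 days.
Apr 18, 2010 → Apr 18, 2011: 365 days.
Apr 18, 2011 → Apr 18, 2012: 366 days (Feb 29, 2012 is in that span).
Apr 18, 2012 → Apr 18, 2013: 365 days.
Apr 18, 2013 → Apr 18, 2014: 365 days.
Apr 18, 2014 → May 18, 2014: 30 days (April has 30).
May 18, 2014 → Jun 18, 2014: 31 days (May has 31).
Jun 18, 2014 → Jul 18, 2014: 30 days (June has 30).
Jul 18, 2014 → Aug 18, 2014: 31 days (July has 31).
Aug 18, 2014 → Sep 18, 2014: 31 days (August has 31).
Sep 18, 2014 → Oct 18, 2014: 30 days (September has 30).
Oct 18, 2014 → Nov 18, 2014: 31 days (October has 31).
Nov 18, 2014 → Dec 18, 2014: 30 days (November has 30).
Dec 18, 2014 → Jan 18, 2015: 31 days (December has 31).
Jan 18, 2015 → Jan 25, 2015: 7 days.
Total: 3569 days.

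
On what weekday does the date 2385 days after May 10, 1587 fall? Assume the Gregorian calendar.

Friday

May 10, 1587 is a Sunday.
2385 mod 7 = 5, so 2385 days after a Sunday is Sunday + 5 = Friday.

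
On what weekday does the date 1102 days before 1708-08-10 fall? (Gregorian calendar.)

Aug 10, 1708 is a Friday.
1102 mod 7 = 3, so 1102 days before a Friday is Friday − 3 = Tuesday.

Tuesday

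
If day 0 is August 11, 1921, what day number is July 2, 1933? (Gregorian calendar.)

4343

Aug 11, 1921 → Aug 11, 1922: 365 days.
Aug 11, 1922 → Aug 11, 1923: 365 days.
Aug 11, 1923 → Aug 11, 1924: 366 days (Feb 29, 1924 is in that span).
Aug 11, 1924 → Aug 11, 1925: 365 days.
Aug 11, 1925 → Aug 11, 1926: 365 days.
Aug 11, 1926 → Aug 11, 1927: 365 days.
Aug 11, 1927 → Aug 11, 1928: 366 days (Feb 29, 1928 is in that span).
Aug 11, 1928 → Aug 11, 1929: 365 days.
Aug 11, 1929 → Aug 11, 1930: 365 days.
Aug 11, 1930 → Aug 11, 1931: 365 days.
Aug 11, 1931 → Aug 11, 1932: 366 days (Feb 29, 1932 is in that span).
Aug 11, 1932 → Sep 11, 1932: 31 days (August has 31).
Sep 11, 1932 → Oct 11, 1932: 30 days (September has 30).
Oct 11, 1932 → Nov 11, 1932: 31 days (October has 31).
Nov 11, 1932 → Dec 11, 1932: 30 days (November has 30).
Dec 11, 1932 → Jan 11, 1933: 31 days (December has 31).
Jan 11, 1933 → Feb 11, 1933: 31 days (January has 31).
Feb 11, 1933 → Mar 11, 1933: 28 days (February has 28).
Mar 11, 1933 → Apr 11, 1933: 31 days (March has 31).
Apr 11, 1933 → May 11, 1933: 30 days (April has 30).
May 11, 1933 → Jun 11, 1933: 31 days (May has 31).
Jun 11, 1933 → Jul 2, 1933: 21 days.
Total: 4343 days.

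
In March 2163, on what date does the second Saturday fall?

March 12, 2163

March 1, 2163 is a Tuesday.
The first Saturday is therefore March 5 (4 days later).
The second Saturday is 5 + 1×7 = March 12.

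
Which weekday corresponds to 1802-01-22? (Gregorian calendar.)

Doomsday rule: the anchor day for the 1800s is Friday. For year 02: 2÷12 = 0 r 2, and 2÷4 = 0, so 0+2+0 = 2.
Friday + 2 ≡ Sunday — that's 1802's doomsday.
In January the doomsday date is Jan 3 (1802 is not a leap year).
Jan 22 is 19 days after Jan 3; 19 mod 7 = 5, so Sunday + 5 = Friday.

Friday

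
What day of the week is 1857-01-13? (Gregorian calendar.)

Tuesday

Doomsday rule: the anchor day for the 1800s is Friday. For year 57: 57÷12 = 4 r 9, and 9÷4 = 2, so 4+9+2 = 15.
Friday + 15 ≡ Saturday — that's 1857's doomsday.
In January the doomsday date is Jan 3 (1857 is not a leap year).
Jan 13 is 10 days after Jan 3; 10 mod 7 = 3, so Saturday + 3 = Tuesday.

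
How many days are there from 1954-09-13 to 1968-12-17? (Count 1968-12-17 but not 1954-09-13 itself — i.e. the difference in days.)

5209

Sep 13, 1954 → Sep 13, 1955: 365 days.
Sep 13, 1955 → Sep 13, 1956: 366 days (Feb 29, 1956 is in that span).
Sep 13, 1956 → Sep 13, 1957: 365 days.
Sep 13, 1957 → Sep 13, 1958: 365 days.
Sep 13, 1958 → Sep 13, 1959: 365 days.
Sep 13, 1959 → Sep 13, 1960: 366 days (Feb 29, 1960 is in that span).
Sep 13, 1960 → Sep 13, 1961: 365 days.
Sep 13, 1961 → Sep 13, 1962: 365 days.
Sep 13, 1962 → Sep 13, 1963: 365 days.
Sep 13, 1963 → Sep 13, 1964: 366 days (Feb 29, 1964 is in that span).
Sep 13, 1964 → Sep 13, 1965: 365 days.
Sep 13, 1965 → Sep 13, 1966: 365 days.
Sep 13, 1966 → Sep 13, 1967: 365 days.
Sep 13, 1967 → Sep 13, 1968: 366 days (Feb 29, 1968 is in that span).
Sep 13, 1968 → Oct 13, 1968: 30 days (September has 30).
Oct 13, 1968 → Nov 13, 1968: 31 days (October has 31).
Nov 13, 1968 → Dec 13, 1968: 30 days (November has 30).
Dec 13, 1968 → Dec 17, 1968: 4 days.
Total: 5209 days.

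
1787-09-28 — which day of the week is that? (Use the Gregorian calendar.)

Friday

Doomsday rule: the anchor day for the 1700s is Sunday. For year 87: 87÷12 = 7 r 3, and 3÷4 = 0, so 7+3+0 = 10.
Sunday + 10 ≡ Wednesday — that's 1787's doomsday.
In September the doomsday date is Sep 5.
Sep 28 is 23 days after Sep 5; 23 mod 7 = 2, so Wednesday + 2 = Friday.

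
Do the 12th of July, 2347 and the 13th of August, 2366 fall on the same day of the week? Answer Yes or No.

Yes

From Jul 12, 2347 to Aug 13, 2366 is 6972 days.
6972 mod 7 = 0, so they are the same weekday.
(Jul 12, 2347 is a Saturday; Aug 13, 2366 is a Saturday.)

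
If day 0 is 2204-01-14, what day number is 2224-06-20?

Jan 14, 2204 → Jan 14, 2205: 366 days (Feb 29, 2204 is in that span).
Jan 14, 2205 → Jan 14, 2206: 365 days.
Jan 14, 2206 → Jan 14, 2207: 365 days.
Jan 14, 2207 → Jan 14, 2208: 365 days.
Jan 14, 2208 → Jan 14, 2209: 366 days (Feb 29, 2208 is in that span).
Jan 14, 2209 → Jan 14, 2210: 365 days.
Jan 14, 2210 → Jan 14, 2211: 365 days.
Jan 14, 2211 → Jan 14, 2212: 365 days.
Jan 14, 2212 → Jan 14, 2213: 366 days (Feb 29, 2212 is in that span).
Jan 14, 2213 → Jan 14, 2214: 365 days.
Jan 14, 2214 → Jan 14, 2215: 365 days.
Jan 14, 2215 → Jan 14, 2216: 365 days.
Jan 14, 2216 → Jan 14, 2217: 366 days (Feb 29, 2216 is in that span).
Jan 14, 2217 → Jan 14, 2218: 365 days.
Jan 14, 2218 → Jan 14, 2219: 365 days.
Jan 14, 2219 → Jan 14, 2220: 365 days.
Jan 14, 2220 → Jan 14, 2221: 366 days (Feb 29, 2220 is in that span).
Jan 14, 2221 → Jan 14, 2222: 365 days.
Jan 14, 2222 → Jan 14, 2223: 365 days.
Jan 14, 2223 → Jan 14, 2224: 365 days.
Jan 14, 2224 → Feb 14, 2224: 31 days (January has 31).
Feb 14, 2224 → Mar 14, 2224: 29 days (February has 29).
Mar 14, 2224 → Apr 14, 2224: 31 days (March has 31).
Apr 14, 2224 → May 14, 2224: 30 days (April has 30).
May 14, 2224 → Jun 14, 2224: 31 days (May has 31).
Jun 14, 2224 → Jun 20, 2224: 6 days.
Total: 7463 days.

7463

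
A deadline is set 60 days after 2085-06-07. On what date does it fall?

Jun has 30 days: +24 → Jul 1, 2085 (36 left).
Jul has 31 days: +31 → Aug 1, 2085 (5 left).
+5 → Aug 6, 2085.

August 6, 2085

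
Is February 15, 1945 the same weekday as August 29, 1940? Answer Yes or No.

From Aug 29, 1940 to Feb 15, 1945 is 1631 days.
1631 mod 7 = 0, so they are the same weekday.
(Aug 29, 1940 is a Thursday; Feb 15, 1945 is a Thursday.)

Yes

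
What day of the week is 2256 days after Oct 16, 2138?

Saturday

First find the weekday of Oct 16, 2138. Doomsday rule: the anchor day for the 2100s is Sunday. For year 38: 38÷12 = 3 r 2, and 2÷4 = 0, so 3+2+0 = 5.
Sunday + 5 ≡ Friday — that's 2138's doomsday.
In October the doomsday date is Oct 10.
Oct 16 is 6 days after Oct 10; 6 mod 7 = 6, so Friday + 6 = Thursday.
2256 mod 7 = 2, so 2256 days after a Thursday is Thursday + 2 = Saturday.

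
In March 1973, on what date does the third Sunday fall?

March 1, 1973 is a Thursday.
The first Sunday is therefore March 4 (3 days later).
The third Sunday is 4 + 2×7 = March 18.

March 18, 1973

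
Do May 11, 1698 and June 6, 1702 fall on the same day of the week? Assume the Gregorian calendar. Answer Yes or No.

From May 11, 1698 to Jun 6, 1702 is 1486 days.
1486 mod 7 = 2, so they are different weekdays.
(May 11, 1698 is a Sunday; Jun 6, 1702 is a Tuesday.)

No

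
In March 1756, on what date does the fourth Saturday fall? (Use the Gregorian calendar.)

March 27, 1756

March 1, 1756 is a Monday.
The first Saturday is therefore March 6 (5 days later).
The fourth Saturday is 6 + 3×7 = March 27.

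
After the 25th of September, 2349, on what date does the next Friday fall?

Sep 25, 2349 is a Sunday.
From Sunday to the next Friday is 5 days.
Sep 25, 2349 + 5 = Sep 30, 2349.

September 30, 2349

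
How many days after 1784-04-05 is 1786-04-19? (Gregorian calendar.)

744

Apr 5, 1784 → Apr 5, 1785: 365 days.
Apr 5, 1785 → May 5, 1785: 30 days (April has 30).
May 5, 1785 → Jun 5, 1785: 31 days (May has 31).
Jun 5, 1785 → Jul 5, 1785: 30 days (June has 30).
Jul 5, 1785 → Aug 5, 1785: 31 days (July has 31).
Aug 5, 1785 → Sep 5, 1785: 31 days (August has 31).
Sep 5, 1785 → Oct 5, 1785: 30 days (September has 30).
Oct 5, 1785 → Nov 5, 1785: 31 days (October has 31).
Nov 5, 1785 → Dec 5, 1785: 30 days (November has 30).
Dec 5, 1785 → Jan 5, 1786: 31 days (December has 31).
Jan 5, 1786 → Feb 5, 1786: 31 days (January has 31).
Feb 5, 1786 → Mar 5, 1786: 28 days (February has 28).
Mar 5, 1786 → Apr 5, 1786: 31 days (March has 31).
Apr 5, 1786 → Apr 19, 1786: 14 days.
Total: 744 days.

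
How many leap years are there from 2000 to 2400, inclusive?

98

Multiples of 4 in [2000,2400]: 101.
Of those, multiples of 100: 5 (not leap unless ÷400).
Multiples of 400: 2.
Leap years = 101 − 5 + 2 = 98.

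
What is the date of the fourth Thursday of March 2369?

March 27, 2369

March 1, 2369 is a Saturday.
The first Thursday is therefore March 6 (5 days later).
The fourth Thursday is 6 + 3×7 = March 27.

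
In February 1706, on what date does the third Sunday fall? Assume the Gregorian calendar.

February 1, 1706 is a Monday.
The first Sunday is therefore February 7 (6 days later).
The third Sunday is 7 + 2×7 = February 21.

February 21, 1706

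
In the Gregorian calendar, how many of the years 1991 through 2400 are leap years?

100

Multiples of 4 in [1991,2400]: 103.
Of those, multiples of 100: 5 (not leap unless ÷400).
Multiples of 400: 2.
Leap years = 103 − 5 + 2 = 100.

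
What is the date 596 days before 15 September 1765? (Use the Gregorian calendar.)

−365 (one year) → Sep 15, 1764 (231 left).
−15 → Aug 31, 1764 (end of Aug, 31 days; 216 left).
−31 → Jul 31, 1764 (end of Jul, 31 days; 185 left).
−31 → Jun 30, 1764 (end of Jun, 30 days; 154 left).
−30 → May 31, 1764 (end of May, 31 days; 124 left).
−31 → Apr 30, 1764 (end of Apr, 30 days; 93 left).
−30 → Mar 31, 1764 (end of Mar, 31 days; 63 left).
−31 → Feb 29, 1764 (end of Feb, 29 days; 32 left).
−29 → Jan 31, 1764 (end of Jan, 31 days; 3 left).
−3 → Jan 28, 1764.

January 28, 1764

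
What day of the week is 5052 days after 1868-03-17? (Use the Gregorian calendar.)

Sunday

Mar 17, 1868 is a Tuesday.
5052 mod 7 = 5, so 5052 days after a Tuesday is Tuesday + 5 = Sunday.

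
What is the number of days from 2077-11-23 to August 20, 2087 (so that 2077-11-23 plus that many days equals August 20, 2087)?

3557

Nov 23, 2077 → Nov 23, 2078: 365 days.
Nov 23, 2078 → Nov 23, 2079: 365 days.
Nov 23, 2079 → Nov 23, 2080: 366 days (Feb 29, 2080 is in that span).
Nov 23, 2080 → Nov 23, 2081: 365 days.
Nov 23, 2081 → Nov 23, 2082: 365 days.
Nov 23, 2082 → Nov 23, 2083: 365 days.
Nov 23, 2083 → Nov 23, 2084: 366 days (Feb 29, 2084 is in that span).
Nov 23, 2084 → Nov 23, 2085: 365 days.
Nov 23, 2085 → Nov 23, 2086: 365 days.
Nov 23, 2086 → Dec 23, 2086: 30 days (November has 30).
Dec 23, 2086 → Jan 23, 2087: 31 days (December has 31).
Jan 23, 2087 → Feb 23, 2087: 31 days (January has 31).
Feb 23, 2087 → Mar 23, 2087: 28 days (February has 28).
Mar 23, 2087 → Apr 23, 2087: 31 days (March has 31).
Apr 23, 2087 → May 23, 2087: 30 days (April has 30).
May 23, 2087 → Jun 23, 2087: 31 days (May has 31).
Jun 23, 2087 → Jul 23, 2087: 30 days (June has 30).
Jul 23, 2087 → Aug 20, 2087: 28 days.
Total: 3557 days.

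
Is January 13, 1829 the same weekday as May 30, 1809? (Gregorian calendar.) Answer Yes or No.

Yes

From May 30, 1809 to Jan 13, 1829 is 7168 days.
7168 mod 7 = 0, so they are the same weekday.
(May 30, 1809 is a Tuesday; Jan 13, 1829 is a Tuesday.)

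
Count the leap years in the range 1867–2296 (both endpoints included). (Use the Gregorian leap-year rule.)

105

Multiples of 4 in [1867,2296]: 108.
Of those, multiples of 100: 4 (not leap unless ÷400).
Multiples of 400: 1.
Leap years = 108 − 4 + 1 = 105.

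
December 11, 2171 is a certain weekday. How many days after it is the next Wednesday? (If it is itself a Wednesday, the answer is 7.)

7

Dec 11, 2171 is a Wednesday.
From Wednesday to the next Wednesday is 7 days.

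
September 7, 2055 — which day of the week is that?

Tuesday

Doomsday rule: the anchor day for the 2000s is Tuesday. For year 55: 55÷12 = 4 r 7, and 7÷4 = 1, so 4+7+1 = 12.
Tuesday + 12 ≡ Sunday — that's 2055's doomsday.
In September the doomsday date is Sep 5.
Sep 7 is 2 days after Sep 5; 2 mod 7 = 2, so Sunday + 2 = Tuesday.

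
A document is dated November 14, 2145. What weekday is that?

Doomsday rule: the anchor day for the 2100s is Sunday. For year 45: 45÷12 = 3 r 9, and 9÷4 = 2, so 3+9+2 = 14.
Sunday + 14 ≡ Sunday — that's 2145's doomsday.
In November the doomsday date is Nov 7.
Nov 14 is 7 days after Nov 7; 7 mod 7 = 0, so Sunday + 0 = Sunday.

Sunday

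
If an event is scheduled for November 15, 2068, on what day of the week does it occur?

Doomsday rule: the anchor day for the 2000s is Tuesday. For year 68: 68÷12 = 5 r 8, and 8÷4 = 2, so 5+8+2 = 15.
Tuesday + 15 ≡ Wednesday — that's 2068's doomsday.
In November the doomsday date is Nov 7.
Nov 15 is 8 days after Nov 7; 8 mod 7 = 1, so Wednesday + 1 = Thursday.

Thursday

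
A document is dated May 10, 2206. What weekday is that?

Saturday

Doomsday rule: the anchor day for the 2200s is Friday. For year 06: 6÷12 = 0 r 6, and 6÷4 = 1, so 0+6+1 = 7.
Friday + 7 ≡ Friday — that's 2206's doomsday.
In May the doomsday date is May 9.
May 10 is 1 day after May 9; 1 mod 7 = 1, so Friday + 1 = Saturday.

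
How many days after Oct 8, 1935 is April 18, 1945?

Oct 8, 1935 → Oct 8, 1936: 366 days (Feb 29, 1936 is in that span).
Oct 8, 1936 → Oct 8, 1937: 365 days.
Oct 8, 1937 → Oct 8, 1938: 365 days.
Oct 8, 1938 → Oct 8, 1939: 365 days.
Oct 8, 1939 → Oct 8, 1940: 366 days (Feb 29, 1940 is in that span).
Oct 8, 1940 → Oct 8, 1941: 365 days.
Oct 8, 1941 → Oct 8, 1942: 365 days.
Oct 8, 1942 → Oct 8, 1943: 365 days.
Oct 8, 1943 → Oct 8, 1944: 366 days (Feb 29, 1944 is in that span).
Oct 8, 1944 → Nov 8, 1944: 31 days (October has 31).
Nov 8, 1944 → Dec 8, 1944: 30 days (November has 30).
Dec 8, 1944 → Jan 8, 1945: 31 days (December has 31).
Jan 8, 1945 → Feb 8, 1945: 31 days (January has 31).
Feb 8, 1945 → Mar 8, 1945: 28 days (February has 28).
Mar 8, 1945 → Apr 8, 1945: 31 days (March has 31).
Apr 8, 1945 → Apr 18, 1945: 10 days.
Total: 3480 days.

3480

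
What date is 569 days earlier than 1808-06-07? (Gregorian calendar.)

−366 (one year; includes Feb 29, 1808) → Jun 7, 1807 (203 left).
−7 → May 31, 1807 (end of May, 31 days; 196 left).
−31 → Apr 30, 1807 (end of Apr, 30 days; 165 left).
−30 → Mar 31, 1807 (end of Mar, 31 days; 135 left).
−31 → Feb 28, 1807 (end of Feb, 28 days; 104 left).
−28 → Jan 31, 1807 (end of Jan, 31 days; 76 left).
−31 → Dec 31, 1806 (end of Dec, 31 days; 45 left).
−31 → Nov 30, 1806 (end of Nov, 30 days; 14 left).
−14 → Nov 16, 1806.

November 16, 1806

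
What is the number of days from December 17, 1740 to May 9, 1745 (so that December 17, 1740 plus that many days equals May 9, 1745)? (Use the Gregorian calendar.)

Dec 17, 1740 → Dec 17, 1741: 365 days.
Dec 17, 1741 → Dec 17, 1742: 365 days.
Dec 17, 1742 → Dec 17, 1743: 365 days.
Dec 17, 1743 → Dec 17, 1744: 366 days (Feb 29, 1744 is in that span).
Dec 17, 1744 → Jan 17, 1745: 31 days (December has 31).
Jan 17, 1745 → Feb 17, 1745: 31 days (January has 31).
Feb 17, 1745 → Mar 17, 1745: 28 days (February has 28).
Mar 17, 1745 → Apr 17, 1745: 31 days (March has 31).
Apr 17, 1745 → May 9, 1745: 22 days.
Total: 1604 days.

1604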